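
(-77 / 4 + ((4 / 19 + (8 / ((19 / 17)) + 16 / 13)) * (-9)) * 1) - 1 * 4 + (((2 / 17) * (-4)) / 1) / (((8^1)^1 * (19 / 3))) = -1690551 / 16796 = -100.65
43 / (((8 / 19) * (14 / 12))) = 2451 / 28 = 87.54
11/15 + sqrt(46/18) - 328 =-4909/15 + sqrt(23)/3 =-325.67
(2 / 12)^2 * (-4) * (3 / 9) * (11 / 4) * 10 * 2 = -55 / 27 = -2.04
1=1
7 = 7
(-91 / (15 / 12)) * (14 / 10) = -101.92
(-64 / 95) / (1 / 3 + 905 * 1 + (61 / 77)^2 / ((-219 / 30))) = -41550432 / 55832418745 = -0.00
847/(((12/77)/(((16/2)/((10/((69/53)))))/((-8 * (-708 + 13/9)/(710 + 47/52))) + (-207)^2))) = 163253664138887091/701016160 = 232881456.17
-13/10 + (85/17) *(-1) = -63/10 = -6.30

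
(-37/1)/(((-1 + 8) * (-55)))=37/385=0.10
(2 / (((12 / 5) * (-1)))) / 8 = -5 / 48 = -0.10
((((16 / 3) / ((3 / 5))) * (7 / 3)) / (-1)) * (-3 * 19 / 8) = 1330 / 9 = 147.78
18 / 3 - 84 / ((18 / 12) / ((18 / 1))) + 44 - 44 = -1002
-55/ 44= -5/ 4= -1.25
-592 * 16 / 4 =-2368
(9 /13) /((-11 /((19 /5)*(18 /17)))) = -3078 /12155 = -0.25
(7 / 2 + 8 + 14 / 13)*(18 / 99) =327 / 143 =2.29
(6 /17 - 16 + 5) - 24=-589 /17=-34.65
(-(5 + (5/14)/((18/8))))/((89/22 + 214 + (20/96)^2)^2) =-1449676800/13365811478047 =-0.00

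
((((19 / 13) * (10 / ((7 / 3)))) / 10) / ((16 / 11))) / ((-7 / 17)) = -10659 / 10192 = -1.05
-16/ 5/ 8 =-2/ 5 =-0.40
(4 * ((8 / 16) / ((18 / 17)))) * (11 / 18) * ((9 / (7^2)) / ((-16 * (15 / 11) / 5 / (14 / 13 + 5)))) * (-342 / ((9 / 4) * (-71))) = -3087557 / 4884516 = -0.63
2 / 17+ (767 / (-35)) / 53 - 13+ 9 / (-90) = -168975 / 12614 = -13.40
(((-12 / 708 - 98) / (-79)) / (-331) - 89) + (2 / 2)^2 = -135771391 / 1542791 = -88.00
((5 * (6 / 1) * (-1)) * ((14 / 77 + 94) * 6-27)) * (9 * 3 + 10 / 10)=-4971960 / 11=-451996.36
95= 95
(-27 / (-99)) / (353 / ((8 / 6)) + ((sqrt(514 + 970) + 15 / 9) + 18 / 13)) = 19551636 / 18801234155 - 146016 * sqrt(371) / 18801234155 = 0.00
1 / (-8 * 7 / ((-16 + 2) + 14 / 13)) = 3 / 13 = 0.23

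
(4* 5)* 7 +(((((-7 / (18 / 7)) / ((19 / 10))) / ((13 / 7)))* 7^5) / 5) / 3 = -4831141 / 6669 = -724.42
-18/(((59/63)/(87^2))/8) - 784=-68712224/59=-1164613.97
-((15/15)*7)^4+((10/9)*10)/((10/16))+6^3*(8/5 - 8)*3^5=-338306.42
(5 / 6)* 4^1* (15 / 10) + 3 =8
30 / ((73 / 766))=314.79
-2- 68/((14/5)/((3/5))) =-16.57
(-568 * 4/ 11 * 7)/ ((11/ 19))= -302176/ 121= -2497.32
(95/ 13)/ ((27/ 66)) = 2090/ 117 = 17.86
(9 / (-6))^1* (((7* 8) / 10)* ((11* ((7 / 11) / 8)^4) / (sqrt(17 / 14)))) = -50421* sqrt(238) / 231700480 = -0.00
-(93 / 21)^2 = -961 / 49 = -19.61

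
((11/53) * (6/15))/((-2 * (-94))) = 11/24910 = 0.00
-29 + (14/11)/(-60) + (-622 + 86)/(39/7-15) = 3061/110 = 27.83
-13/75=-0.17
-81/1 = -81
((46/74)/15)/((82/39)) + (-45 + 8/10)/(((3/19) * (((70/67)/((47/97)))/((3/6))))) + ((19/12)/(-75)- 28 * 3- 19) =-38915642432/231759675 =-167.91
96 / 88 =12 / 11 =1.09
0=0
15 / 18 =5 / 6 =0.83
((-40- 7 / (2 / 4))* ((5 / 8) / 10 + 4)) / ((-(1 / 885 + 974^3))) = 119475 / 503230292456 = 0.00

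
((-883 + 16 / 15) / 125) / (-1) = 13229 / 1875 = 7.06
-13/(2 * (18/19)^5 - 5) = 2476099/661643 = 3.74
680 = 680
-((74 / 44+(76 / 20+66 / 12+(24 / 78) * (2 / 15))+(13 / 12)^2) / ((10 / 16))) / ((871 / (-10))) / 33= 1255747 / 184961205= 0.01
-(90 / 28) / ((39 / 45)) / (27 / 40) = -5.49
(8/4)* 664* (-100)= -132800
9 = 9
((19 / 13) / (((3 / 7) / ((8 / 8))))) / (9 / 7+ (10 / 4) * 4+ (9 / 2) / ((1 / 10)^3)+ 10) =931 / 1234311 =0.00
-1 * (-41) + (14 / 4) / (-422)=34597 / 844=40.99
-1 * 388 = -388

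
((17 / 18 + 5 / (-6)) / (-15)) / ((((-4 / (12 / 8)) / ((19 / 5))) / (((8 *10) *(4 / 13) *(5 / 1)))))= 152 / 117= 1.30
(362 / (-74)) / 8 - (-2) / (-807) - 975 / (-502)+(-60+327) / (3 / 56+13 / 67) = 60137819403587 / 55699934088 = 1079.67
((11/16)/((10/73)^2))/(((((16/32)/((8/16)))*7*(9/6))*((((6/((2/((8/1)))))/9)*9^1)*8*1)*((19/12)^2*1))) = 58619/8086400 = 0.01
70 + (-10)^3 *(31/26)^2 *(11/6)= -1285885/507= -2536.26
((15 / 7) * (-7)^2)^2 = 11025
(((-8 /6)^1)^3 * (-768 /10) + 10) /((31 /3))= 8642 /465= 18.58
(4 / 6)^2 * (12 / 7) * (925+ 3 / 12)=14804 / 21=704.95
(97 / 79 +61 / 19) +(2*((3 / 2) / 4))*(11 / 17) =502549 / 102068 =4.92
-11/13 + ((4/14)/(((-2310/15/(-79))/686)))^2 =15900737/1573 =10108.54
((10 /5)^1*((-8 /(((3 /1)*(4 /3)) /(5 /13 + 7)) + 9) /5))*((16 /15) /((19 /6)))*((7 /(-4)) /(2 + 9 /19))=336 /611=0.55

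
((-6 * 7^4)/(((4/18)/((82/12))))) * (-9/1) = 7973721/2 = 3986860.50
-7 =-7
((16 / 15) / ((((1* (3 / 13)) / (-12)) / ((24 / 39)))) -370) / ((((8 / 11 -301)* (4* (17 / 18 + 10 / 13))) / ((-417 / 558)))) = -0.15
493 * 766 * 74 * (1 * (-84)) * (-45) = 105632901360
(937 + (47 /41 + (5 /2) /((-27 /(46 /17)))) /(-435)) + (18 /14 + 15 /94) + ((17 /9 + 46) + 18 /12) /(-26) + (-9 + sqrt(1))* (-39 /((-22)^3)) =936.51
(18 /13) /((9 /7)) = 14 /13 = 1.08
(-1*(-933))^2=870489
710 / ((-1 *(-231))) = 710 / 231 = 3.07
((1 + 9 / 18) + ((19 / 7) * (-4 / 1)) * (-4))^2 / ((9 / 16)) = 1582564 / 441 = 3588.58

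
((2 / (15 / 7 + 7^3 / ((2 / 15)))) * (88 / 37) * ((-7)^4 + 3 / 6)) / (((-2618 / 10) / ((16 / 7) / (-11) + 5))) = -1050256 / 12931611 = -0.08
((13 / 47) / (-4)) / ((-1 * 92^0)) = 13 / 188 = 0.07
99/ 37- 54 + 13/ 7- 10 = -15402/ 259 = -59.47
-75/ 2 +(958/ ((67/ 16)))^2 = 469558493/ 8978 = 52301.01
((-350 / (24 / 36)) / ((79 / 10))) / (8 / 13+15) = -9750 / 2291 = -4.26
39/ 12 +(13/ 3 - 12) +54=595/ 12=49.58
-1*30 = -30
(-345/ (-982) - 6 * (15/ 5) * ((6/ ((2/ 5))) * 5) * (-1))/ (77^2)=189435/ 831754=0.23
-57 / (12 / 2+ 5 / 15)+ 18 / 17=-135 / 17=-7.94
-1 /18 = -0.06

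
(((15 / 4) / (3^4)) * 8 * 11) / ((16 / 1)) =55 / 216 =0.25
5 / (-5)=-1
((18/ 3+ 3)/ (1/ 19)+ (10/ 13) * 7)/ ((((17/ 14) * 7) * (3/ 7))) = 32102/ 663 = 48.42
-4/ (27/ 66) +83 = 659/ 9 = 73.22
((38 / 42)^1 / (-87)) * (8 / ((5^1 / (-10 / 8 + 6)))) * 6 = -1444 / 3045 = -0.47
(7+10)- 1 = 16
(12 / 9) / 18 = 2 / 27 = 0.07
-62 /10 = -31 /5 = -6.20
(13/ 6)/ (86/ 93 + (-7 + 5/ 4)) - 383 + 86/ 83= -56973783/ 148985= -382.41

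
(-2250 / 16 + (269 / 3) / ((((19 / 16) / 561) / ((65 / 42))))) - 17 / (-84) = 208812251 / 3192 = 65417.37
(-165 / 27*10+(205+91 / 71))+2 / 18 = 10315 / 71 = 145.28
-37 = -37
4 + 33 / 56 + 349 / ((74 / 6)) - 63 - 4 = -70683 / 2072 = -34.11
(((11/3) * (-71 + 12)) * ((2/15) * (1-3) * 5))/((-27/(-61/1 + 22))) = 33748/81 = 416.64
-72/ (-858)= 12/ 143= 0.08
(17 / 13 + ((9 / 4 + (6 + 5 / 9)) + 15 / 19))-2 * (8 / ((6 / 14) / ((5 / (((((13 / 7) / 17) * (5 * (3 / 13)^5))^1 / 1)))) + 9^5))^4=2622380547053413376899556795309370957317259155053627 / 240525316145924610235596600223414365175648165593948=10.90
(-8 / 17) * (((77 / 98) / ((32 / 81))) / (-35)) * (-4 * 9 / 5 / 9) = -891 / 41650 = -0.02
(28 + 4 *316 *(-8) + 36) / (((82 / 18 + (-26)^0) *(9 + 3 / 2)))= -30144 / 175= -172.25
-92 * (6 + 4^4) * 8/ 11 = -192832/ 11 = -17530.18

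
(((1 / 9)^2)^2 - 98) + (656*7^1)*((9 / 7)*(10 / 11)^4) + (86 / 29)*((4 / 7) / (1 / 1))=76756410092573 / 19500099003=3936.21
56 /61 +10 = 10.92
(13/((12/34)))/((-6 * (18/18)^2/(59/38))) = -13039/1368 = -9.53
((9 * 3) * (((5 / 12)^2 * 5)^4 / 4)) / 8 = 244140625 / 509607936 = 0.48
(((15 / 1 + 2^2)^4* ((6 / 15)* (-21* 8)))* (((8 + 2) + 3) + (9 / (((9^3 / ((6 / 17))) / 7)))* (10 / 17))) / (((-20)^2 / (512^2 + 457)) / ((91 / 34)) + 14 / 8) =-141720970852416958912 / 2176142737185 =-65124850.70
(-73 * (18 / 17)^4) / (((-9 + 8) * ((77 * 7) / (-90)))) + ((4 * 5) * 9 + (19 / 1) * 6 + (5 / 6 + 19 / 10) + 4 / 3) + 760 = 704132420549 / 675267285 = 1042.75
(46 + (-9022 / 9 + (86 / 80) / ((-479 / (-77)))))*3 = -2868.81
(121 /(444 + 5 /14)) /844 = 847 /2625262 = 0.00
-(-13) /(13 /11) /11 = 1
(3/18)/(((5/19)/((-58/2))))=-551/30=-18.37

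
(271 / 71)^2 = 73441 / 5041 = 14.57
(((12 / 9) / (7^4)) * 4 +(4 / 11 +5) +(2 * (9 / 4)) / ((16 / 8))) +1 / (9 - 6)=2519353 / 316932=7.95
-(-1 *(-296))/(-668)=0.44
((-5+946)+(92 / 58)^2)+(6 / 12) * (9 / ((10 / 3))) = 15892647 / 16820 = 944.87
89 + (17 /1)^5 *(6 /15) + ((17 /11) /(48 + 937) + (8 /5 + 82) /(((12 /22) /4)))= 18483801442 /32505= 568644.87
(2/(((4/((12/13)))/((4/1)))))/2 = 12/13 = 0.92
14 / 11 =1.27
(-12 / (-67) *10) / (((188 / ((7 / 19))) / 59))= 12390 / 59831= 0.21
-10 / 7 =-1.43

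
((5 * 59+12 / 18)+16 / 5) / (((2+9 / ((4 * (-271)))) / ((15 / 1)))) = 4859572 / 2159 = 2250.84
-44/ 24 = -11/ 6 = -1.83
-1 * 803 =-803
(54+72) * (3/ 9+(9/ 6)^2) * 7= 2278.50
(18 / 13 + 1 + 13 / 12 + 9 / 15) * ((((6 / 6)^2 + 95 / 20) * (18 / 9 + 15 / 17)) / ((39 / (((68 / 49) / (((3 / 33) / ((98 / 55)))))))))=3575971 / 76050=47.02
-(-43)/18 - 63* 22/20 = -66.91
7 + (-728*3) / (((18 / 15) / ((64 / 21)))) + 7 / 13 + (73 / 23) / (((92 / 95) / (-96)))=-120768914 / 20631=-5853.76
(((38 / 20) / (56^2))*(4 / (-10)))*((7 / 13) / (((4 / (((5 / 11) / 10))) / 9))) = -171 / 12812800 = -0.00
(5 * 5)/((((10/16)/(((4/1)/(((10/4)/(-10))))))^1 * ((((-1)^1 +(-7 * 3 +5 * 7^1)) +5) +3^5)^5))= -640/1211162837301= -0.00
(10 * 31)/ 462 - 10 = -2155/ 231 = -9.33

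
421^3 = 74618461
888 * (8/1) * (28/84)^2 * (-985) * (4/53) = -9329920/159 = -58678.74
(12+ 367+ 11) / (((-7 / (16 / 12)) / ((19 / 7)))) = -9880 / 49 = -201.63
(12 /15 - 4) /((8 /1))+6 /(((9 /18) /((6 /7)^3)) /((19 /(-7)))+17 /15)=1162186 /172535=6.74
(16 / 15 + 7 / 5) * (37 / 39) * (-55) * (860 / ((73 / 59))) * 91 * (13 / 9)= -69532523060 / 5913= -11759263.16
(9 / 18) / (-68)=-1 / 136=-0.01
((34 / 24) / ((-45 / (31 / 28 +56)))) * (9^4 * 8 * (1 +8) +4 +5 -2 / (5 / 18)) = -2377977901 / 2800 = -849277.82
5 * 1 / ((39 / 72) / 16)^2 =737280 / 169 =4362.60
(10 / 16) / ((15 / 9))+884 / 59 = 7249 / 472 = 15.36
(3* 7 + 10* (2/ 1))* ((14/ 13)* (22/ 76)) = 12.78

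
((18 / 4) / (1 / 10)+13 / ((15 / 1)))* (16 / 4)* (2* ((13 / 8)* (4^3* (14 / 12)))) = 2003456 / 45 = 44521.24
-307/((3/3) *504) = -307/504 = -0.61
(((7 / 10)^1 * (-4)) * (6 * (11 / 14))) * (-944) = 62304 / 5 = 12460.80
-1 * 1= -1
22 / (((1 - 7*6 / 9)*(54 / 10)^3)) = -250 / 6561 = -0.04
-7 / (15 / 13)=-91 / 15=-6.07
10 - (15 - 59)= 54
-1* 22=-22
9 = 9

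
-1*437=-437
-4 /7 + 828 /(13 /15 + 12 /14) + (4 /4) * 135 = 778901 /1267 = 614.76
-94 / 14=-47 / 7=-6.71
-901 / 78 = -11.55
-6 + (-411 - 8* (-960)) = 7263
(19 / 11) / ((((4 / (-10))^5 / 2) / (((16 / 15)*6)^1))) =-23750 / 11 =-2159.09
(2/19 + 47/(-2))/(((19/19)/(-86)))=38227/19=2011.95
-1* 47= -47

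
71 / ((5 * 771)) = 71 / 3855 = 0.02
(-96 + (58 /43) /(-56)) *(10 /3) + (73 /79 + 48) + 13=-36832183 /142674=-258.16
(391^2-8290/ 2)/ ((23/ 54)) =8031744/ 23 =349206.26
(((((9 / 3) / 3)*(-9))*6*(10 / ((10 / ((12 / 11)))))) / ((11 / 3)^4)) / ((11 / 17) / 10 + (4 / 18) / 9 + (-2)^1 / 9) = 722759760 / 294562279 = 2.45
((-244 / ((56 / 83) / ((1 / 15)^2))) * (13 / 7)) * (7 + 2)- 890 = -2246319 / 2450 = -916.86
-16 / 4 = -4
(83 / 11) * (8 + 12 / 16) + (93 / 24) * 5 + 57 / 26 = 100203 / 1144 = 87.59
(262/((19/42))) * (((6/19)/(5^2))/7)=9432/9025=1.05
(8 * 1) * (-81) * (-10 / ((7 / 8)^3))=3317760 / 343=9672.77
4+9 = 13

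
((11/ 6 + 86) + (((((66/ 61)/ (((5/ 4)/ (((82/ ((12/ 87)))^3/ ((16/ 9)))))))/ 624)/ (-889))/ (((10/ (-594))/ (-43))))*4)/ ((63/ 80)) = -6375388752128303/ 2664813060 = -2392433.77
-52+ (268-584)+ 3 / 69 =-8463 / 23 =-367.96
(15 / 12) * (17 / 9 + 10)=535 / 36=14.86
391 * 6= 2346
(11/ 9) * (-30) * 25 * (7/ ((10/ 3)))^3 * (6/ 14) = -14553/ 4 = -3638.25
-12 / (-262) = 6 / 131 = 0.05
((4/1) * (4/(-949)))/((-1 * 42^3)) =2/8788689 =0.00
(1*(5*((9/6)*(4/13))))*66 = 1980/13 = 152.31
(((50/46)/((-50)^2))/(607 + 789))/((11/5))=1/7063760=0.00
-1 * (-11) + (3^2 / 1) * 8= 83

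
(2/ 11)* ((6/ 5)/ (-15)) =-0.01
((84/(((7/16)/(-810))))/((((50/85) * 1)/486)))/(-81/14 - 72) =199874304/121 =1651853.75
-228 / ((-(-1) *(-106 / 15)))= 1710 / 53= 32.26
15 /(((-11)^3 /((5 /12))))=-25 /5324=-0.00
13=13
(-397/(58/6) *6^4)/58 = -771768/841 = -917.68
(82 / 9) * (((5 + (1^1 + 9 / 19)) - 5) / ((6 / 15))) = 5740 / 171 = 33.57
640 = 640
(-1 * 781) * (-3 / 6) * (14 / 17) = 5467 / 17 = 321.59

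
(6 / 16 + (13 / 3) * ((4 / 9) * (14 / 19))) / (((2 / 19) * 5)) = 7363 / 2160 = 3.41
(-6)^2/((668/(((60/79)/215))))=108/567299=0.00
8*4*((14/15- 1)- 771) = -370112/15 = -24674.13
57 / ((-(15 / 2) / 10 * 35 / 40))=-608 / 7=-86.86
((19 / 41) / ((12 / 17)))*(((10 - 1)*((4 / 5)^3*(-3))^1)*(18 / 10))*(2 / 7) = -837216 / 179375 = -4.67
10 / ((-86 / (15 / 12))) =-25 / 172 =-0.15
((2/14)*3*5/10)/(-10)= -3/140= -0.02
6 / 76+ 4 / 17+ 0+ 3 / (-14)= 226 / 2261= 0.10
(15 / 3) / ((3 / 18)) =30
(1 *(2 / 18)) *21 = 2.33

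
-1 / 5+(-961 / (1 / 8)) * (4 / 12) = -38443 / 15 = -2562.87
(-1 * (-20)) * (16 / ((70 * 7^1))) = 32 / 49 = 0.65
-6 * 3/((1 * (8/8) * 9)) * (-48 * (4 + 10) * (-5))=-6720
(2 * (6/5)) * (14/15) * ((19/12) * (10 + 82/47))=41.65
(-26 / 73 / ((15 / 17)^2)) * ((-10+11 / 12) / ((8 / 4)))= 409513 / 197100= 2.08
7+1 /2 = 15 /2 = 7.50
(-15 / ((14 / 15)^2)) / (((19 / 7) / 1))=-3375 / 532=-6.34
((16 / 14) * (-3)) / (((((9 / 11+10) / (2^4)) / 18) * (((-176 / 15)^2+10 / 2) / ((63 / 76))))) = -38491200 / 72580361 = -0.53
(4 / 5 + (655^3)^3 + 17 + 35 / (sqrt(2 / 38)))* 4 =140* sqrt(19) + 443814713064055373867187856 / 5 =88762942612811074773438180.00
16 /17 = 0.94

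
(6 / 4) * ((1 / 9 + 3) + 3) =55 / 6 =9.17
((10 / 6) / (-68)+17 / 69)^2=120409 / 2446096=0.05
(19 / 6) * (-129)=-817 / 2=-408.50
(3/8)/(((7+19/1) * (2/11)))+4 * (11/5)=18469/2080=8.88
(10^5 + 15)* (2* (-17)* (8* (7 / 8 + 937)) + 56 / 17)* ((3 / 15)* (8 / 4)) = -173493140068 / 17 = -10205478827.53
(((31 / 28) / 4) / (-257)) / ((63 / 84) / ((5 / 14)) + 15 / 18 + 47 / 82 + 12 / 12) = -19065 / 79774856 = -0.00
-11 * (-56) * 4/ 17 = 2464/ 17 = 144.94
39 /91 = 0.43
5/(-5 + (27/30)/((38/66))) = -950/653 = -1.45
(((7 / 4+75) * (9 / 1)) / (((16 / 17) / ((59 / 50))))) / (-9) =-307921 / 3200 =-96.23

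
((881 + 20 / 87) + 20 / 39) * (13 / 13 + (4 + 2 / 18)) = 4506.68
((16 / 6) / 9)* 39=104 / 9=11.56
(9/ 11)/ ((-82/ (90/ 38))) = -0.02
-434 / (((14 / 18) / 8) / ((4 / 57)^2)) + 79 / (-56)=-472935 / 20216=-23.39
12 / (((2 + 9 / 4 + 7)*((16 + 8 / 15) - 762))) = -0.00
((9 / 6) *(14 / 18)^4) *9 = 2401 / 486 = 4.94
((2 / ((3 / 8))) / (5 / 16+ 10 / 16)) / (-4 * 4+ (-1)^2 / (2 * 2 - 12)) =-2048 / 5805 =-0.35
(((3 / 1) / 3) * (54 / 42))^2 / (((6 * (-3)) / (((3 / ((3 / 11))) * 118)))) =-5841 / 49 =-119.20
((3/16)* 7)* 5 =105/16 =6.56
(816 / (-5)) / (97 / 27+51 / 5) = -11016 / 931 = -11.83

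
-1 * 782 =-782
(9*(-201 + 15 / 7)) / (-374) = 6264 / 1309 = 4.79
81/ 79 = 1.03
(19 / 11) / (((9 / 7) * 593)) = 133 / 58707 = 0.00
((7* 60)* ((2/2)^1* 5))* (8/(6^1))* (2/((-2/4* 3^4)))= -11200/81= -138.27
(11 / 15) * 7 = 77 / 15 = 5.13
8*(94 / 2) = 376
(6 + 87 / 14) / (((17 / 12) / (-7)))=-1026 / 17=-60.35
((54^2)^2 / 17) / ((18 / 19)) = 8975448 / 17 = 527967.53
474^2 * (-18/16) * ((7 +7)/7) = -505521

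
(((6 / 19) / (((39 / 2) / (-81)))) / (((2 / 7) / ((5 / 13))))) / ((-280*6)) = 0.00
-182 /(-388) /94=91 /18236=0.00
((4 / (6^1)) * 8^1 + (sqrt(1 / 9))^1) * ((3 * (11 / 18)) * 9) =187 / 2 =93.50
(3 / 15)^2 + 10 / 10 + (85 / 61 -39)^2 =131657646 / 93025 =1415.29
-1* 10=-10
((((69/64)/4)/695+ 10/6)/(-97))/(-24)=889807/1242593280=0.00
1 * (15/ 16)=15/ 16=0.94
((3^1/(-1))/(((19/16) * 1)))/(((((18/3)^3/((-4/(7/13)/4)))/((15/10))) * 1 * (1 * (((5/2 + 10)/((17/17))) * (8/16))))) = 52/9975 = 0.01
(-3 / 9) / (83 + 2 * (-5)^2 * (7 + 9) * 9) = -1 / 21849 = -0.00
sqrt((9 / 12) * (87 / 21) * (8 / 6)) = sqrt(203) / 7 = 2.04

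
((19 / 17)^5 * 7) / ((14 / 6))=7428297 / 1419857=5.23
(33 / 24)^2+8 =633 / 64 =9.89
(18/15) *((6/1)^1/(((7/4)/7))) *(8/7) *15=3456/7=493.71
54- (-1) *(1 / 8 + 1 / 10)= 2169 / 40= 54.22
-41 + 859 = 818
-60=-60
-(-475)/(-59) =-475/59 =-8.05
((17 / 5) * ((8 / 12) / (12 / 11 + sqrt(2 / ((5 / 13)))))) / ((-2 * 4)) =-0.08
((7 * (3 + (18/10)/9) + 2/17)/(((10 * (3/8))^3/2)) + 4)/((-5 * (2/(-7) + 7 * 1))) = -3249148/22471875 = -0.14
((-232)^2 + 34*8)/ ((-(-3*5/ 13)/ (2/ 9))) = 468832/ 45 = 10418.49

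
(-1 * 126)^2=15876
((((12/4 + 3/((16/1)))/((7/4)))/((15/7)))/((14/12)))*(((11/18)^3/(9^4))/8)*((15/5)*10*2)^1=22627/119042784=0.00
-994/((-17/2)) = 1988/17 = 116.94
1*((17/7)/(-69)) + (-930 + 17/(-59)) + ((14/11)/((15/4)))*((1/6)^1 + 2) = -4370927324/4702005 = -929.59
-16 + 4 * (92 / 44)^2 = 180 / 121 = 1.49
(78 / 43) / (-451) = -78 / 19393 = -0.00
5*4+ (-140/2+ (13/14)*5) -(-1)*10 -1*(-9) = -369/14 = -26.36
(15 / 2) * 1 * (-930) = -6975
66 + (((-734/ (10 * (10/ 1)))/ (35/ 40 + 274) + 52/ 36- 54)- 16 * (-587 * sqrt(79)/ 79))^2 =2405408491418207389/ 2148820194375- 162897271136 * sqrt(79)/ 13029075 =1008283.41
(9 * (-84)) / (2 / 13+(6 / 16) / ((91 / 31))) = -550368 / 205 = -2684.72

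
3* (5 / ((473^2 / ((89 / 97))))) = 1335 / 21701713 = 0.00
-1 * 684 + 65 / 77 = -52603 / 77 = -683.16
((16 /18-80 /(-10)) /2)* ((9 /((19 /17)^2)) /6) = 5780 /1083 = 5.34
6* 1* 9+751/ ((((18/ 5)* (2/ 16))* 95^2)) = 880234/ 16245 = 54.18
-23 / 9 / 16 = -23 / 144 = -0.16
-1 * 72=-72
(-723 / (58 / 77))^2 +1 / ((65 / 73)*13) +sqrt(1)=2618877991797 / 2842580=921303.18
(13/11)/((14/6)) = 39/77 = 0.51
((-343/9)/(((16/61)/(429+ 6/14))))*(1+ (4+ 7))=-1497489/2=-748744.50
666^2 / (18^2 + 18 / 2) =1332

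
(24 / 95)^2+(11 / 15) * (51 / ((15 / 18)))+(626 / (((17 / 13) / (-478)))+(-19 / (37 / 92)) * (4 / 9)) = -11689382602402 / 51090525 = -228797.46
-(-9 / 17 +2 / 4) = 0.03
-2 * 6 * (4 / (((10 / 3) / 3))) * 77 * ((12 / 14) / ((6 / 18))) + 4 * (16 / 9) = -384592 / 45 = -8546.49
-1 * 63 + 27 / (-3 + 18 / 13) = -558 / 7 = -79.71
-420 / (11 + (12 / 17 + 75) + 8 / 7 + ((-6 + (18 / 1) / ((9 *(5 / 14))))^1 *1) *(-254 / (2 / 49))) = -62475 / 383336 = -0.16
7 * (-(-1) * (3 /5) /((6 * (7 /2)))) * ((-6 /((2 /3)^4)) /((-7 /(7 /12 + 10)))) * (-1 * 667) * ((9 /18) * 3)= -20584287 /2240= -9189.41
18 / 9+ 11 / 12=35 / 12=2.92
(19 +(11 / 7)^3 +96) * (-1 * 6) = -244656 / 343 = -713.28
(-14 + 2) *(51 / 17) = -36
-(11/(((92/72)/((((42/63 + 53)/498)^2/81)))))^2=-153685609/100885190282244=-0.00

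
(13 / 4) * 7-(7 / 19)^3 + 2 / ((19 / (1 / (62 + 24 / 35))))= 683258849 / 30097292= 22.70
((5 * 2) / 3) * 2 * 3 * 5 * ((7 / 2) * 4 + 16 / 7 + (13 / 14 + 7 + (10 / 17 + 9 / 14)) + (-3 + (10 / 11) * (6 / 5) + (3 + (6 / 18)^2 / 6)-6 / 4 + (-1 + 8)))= 113291300 / 35343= 3205.48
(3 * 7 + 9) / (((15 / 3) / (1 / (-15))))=-2 / 5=-0.40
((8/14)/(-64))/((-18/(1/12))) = 1/24192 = 0.00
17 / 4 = 4.25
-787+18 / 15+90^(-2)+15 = -6243479 / 8100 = -770.80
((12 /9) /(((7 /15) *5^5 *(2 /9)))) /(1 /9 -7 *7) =-81 /962500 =-0.00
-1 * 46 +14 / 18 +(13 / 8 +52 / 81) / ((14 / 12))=-32719 / 756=-43.28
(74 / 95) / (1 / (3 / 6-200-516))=-52947 / 95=-557.34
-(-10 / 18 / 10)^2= -1 / 324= -0.00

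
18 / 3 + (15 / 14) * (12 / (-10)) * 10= -48 / 7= -6.86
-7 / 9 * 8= -56 / 9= -6.22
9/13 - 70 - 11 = -1044/13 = -80.31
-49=-49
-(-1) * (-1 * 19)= -19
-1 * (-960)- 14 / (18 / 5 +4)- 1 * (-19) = 18566 / 19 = 977.16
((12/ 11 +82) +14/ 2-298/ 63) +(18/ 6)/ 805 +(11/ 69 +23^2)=48974482/ 79695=614.52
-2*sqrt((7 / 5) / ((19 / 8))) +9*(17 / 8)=153 / 8 - 4*sqrt(1330) / 95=17.59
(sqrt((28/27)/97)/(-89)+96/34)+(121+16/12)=6383/51- 2*sqrt(2037)/77697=125.16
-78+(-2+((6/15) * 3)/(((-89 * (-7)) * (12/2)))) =-249199/3115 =-80.00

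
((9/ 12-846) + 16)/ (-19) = 3317/ 76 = 43.64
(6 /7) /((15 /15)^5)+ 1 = 13 /7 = 1.86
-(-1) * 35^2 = 1225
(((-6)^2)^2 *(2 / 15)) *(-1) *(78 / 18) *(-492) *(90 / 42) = 789449.14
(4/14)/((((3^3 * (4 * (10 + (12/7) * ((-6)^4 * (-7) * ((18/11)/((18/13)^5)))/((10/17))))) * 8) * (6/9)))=-165/2824441088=-0.00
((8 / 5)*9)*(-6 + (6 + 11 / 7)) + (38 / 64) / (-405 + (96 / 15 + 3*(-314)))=169877507 / 7507360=22.63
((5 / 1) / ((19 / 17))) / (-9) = -85 / 171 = -0.50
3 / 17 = 0.18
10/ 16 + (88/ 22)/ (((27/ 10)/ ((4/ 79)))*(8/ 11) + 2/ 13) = 162075/ 222712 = 0.73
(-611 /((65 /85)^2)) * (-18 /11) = 244494 /143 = 1709.75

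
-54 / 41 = -1.32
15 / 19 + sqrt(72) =15 / 19 + 6 * sqrt(2) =9.27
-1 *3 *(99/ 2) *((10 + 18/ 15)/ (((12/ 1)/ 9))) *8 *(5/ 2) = -24948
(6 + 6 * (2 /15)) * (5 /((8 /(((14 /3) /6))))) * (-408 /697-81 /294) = -2.85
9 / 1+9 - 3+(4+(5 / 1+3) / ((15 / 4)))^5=8694.26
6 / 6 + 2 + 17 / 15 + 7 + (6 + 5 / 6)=539 / 30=17.97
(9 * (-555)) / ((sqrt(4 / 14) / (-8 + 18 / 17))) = 294705 * sqrt(14) / 17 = 64863.83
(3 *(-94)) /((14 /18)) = -2538 /7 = -362.57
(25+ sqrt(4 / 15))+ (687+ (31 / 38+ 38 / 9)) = 2 * sqrt(15) / 15+ 245227 / 342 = 717.55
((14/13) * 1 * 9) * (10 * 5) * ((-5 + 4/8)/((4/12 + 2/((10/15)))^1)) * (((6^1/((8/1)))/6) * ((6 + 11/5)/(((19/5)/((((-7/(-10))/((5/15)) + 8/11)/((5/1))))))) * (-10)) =997.86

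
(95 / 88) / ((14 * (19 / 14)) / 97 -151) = -0.01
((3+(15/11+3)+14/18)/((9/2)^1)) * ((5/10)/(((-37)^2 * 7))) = 806/8538453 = 0.00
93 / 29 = 3.21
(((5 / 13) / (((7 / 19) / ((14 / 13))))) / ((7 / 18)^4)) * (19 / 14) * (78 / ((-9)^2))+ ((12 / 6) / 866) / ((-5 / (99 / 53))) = 1610502470991 / 25070749795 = 64.24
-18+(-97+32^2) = 909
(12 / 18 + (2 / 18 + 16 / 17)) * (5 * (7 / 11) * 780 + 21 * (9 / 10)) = 24115259 / 5610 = 4298.62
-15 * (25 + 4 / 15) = -379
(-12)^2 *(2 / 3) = 96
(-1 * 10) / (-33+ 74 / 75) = 750 / 2401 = 0.31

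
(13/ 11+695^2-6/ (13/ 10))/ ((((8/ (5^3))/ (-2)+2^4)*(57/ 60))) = 43170052500/ 1355783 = 31841.42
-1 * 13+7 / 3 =-32 / 3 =-10.67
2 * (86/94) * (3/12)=43/94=0.46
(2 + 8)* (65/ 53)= 650/ 53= 12.26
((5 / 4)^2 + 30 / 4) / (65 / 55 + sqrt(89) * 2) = -20735 / 686512 + 17545 * sqrt(89) / 343256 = 0.45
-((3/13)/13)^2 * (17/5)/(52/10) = -153/742586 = -0.00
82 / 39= 2.10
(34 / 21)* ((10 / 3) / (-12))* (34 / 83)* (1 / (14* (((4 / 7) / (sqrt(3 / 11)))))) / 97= -1445* sqrt(33) / 66952116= -0.00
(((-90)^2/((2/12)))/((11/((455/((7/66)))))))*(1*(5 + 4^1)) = 170586000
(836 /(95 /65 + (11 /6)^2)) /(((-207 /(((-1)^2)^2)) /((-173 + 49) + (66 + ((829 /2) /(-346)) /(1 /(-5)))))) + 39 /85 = 33598009497 /763351255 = 44.01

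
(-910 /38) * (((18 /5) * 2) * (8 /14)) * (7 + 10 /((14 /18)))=-260208 /133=-1956.45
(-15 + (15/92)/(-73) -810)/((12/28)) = -12928335/6716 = -1925.01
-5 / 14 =-0.36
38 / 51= 0.75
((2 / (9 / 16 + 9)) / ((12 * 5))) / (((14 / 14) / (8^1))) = 64 / 2295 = 0.03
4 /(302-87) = 4 /215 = 0.02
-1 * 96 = -96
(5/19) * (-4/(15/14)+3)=-0.19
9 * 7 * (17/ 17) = 63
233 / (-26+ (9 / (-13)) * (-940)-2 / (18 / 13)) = 117 / 313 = 0.37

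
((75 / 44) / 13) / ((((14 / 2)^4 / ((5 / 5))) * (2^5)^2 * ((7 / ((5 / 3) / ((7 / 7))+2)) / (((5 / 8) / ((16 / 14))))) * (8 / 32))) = 125 / 2045575168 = 0.00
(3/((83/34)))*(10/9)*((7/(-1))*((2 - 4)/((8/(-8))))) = -19.12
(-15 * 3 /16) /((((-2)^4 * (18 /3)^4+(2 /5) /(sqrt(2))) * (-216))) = 3375 /5374771199 - 25 * sqrt(2) /4127824280832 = 0.00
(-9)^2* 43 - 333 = 3150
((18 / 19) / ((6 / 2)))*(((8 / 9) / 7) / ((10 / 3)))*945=216 / 19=11.37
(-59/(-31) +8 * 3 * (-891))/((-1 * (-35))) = -132569/217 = -610.92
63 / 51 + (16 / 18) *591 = 26855 / 51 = 526.57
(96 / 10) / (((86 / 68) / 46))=75072 / 215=349.17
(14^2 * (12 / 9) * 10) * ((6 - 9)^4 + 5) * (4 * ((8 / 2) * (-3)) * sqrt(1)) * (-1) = 10787840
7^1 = 7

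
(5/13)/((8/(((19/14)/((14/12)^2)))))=0.05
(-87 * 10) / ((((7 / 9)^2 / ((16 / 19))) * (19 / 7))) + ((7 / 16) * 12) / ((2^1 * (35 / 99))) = -44350281 / 101080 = -438.76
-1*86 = -86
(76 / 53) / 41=76 / 2173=0.03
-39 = -39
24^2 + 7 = 583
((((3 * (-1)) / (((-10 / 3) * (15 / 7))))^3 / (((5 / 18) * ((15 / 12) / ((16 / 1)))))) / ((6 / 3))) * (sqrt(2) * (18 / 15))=4000752 * sqrt(2) / 1953125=2.90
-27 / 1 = -27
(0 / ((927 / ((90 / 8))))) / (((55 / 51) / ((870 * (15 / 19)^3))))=0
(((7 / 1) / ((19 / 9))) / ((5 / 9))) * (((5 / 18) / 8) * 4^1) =63 / 76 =0.83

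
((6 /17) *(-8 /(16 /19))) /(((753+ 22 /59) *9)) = -1121 /2266899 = -0.00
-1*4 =-4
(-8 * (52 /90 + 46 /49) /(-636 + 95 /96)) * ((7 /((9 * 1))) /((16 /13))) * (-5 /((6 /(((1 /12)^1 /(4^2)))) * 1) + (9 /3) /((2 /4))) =37532638 /518473305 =0.07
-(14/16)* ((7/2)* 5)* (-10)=1225/8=153.12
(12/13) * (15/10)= 18/13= 1.38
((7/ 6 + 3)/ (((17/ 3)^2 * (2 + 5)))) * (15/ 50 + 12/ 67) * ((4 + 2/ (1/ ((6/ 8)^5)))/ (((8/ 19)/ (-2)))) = -209592135/ 1110351872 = -0.19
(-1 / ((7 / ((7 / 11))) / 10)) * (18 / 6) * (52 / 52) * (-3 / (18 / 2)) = 10 / 11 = 0.91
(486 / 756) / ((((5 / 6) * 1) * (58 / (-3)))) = -81 / 2030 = -0.04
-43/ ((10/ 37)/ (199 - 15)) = -146372/ 5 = -29274.40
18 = 18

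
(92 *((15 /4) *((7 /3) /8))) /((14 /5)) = 575 /16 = 35.94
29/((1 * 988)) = 0.03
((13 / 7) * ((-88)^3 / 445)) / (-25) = 8859136 / 77875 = 113.76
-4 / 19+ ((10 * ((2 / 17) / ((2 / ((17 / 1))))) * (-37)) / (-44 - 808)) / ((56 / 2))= -44197 / 226632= -0.20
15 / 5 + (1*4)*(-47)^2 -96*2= 8647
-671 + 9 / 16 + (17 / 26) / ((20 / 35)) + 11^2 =-114045 / 208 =-548.29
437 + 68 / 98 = 21447 / 49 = 437.69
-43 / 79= -0.54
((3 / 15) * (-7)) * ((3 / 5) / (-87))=7 / 725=0.01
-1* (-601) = 601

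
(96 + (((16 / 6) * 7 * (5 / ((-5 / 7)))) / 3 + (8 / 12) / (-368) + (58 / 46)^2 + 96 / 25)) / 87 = 55106123 / 82841400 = 0.67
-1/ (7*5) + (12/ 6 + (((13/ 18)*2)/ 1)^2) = 11504/ 2835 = 4.06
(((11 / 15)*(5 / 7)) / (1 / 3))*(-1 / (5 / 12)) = -132 / 35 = -3.77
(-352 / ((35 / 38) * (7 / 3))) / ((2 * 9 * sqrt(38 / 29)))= -176 * sqrt(1102) / 735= -7.95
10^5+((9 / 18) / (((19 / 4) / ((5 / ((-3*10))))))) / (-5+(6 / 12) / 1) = 51300002 / 513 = 100000.00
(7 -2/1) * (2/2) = 5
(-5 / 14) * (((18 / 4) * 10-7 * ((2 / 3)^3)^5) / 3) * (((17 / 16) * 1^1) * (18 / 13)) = -54865072315 / 6964002864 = -7.88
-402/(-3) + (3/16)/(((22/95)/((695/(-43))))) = 120.91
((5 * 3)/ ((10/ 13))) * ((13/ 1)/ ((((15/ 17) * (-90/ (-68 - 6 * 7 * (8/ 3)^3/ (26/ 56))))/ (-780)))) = -4440593.93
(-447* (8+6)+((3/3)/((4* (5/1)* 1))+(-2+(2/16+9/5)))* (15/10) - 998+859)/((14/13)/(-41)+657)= -272769679/28013360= -9.74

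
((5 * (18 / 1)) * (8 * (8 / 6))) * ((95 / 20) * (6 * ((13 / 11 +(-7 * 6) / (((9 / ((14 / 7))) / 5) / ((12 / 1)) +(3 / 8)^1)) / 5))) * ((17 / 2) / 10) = -23573832 / 55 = -428615.13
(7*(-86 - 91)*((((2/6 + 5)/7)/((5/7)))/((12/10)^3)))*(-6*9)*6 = 247800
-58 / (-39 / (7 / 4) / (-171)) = -11571 / 26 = -445.04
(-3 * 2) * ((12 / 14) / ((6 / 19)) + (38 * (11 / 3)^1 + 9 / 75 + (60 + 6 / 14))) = -212726 / 175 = -1215.58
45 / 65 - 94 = -1213 / 13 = -93.31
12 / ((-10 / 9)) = -54 / 5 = -10.80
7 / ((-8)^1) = -7 / 8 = -0.88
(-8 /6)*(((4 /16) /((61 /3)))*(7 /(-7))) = 1 /61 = 0.02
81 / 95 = 0.85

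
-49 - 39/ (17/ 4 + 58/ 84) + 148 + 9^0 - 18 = 30754/ 415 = 74.11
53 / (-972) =-53 / 972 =-0.05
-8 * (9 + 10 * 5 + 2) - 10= -498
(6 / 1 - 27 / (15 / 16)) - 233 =-1279 / 5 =-255.80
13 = 13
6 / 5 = 1.20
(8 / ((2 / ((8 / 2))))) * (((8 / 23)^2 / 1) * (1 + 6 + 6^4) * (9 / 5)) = 12008448 / 2645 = 4540.06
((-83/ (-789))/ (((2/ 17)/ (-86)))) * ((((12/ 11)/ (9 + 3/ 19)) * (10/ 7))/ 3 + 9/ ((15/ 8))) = -9870040948/ 26427555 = -373.48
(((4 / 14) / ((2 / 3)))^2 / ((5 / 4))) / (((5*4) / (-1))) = -0.01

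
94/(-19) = -94/19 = -4.95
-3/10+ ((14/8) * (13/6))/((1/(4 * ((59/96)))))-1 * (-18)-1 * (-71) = 282301/2880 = 98.02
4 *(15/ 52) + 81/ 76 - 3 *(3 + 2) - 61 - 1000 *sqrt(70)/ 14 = -500 *sqrt(70)/ 7 - 72895/ 988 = -671.39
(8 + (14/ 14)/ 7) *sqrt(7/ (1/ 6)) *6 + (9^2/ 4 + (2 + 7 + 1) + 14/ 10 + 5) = 733/ 20 + 342 *sqrt(42)/ 7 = 353.28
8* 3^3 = 216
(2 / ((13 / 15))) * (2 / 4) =15 / 13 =1.15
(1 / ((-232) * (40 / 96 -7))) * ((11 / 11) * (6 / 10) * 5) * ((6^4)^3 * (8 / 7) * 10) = 783641640960 / 16037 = 48864603.17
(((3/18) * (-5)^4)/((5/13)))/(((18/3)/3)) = 1625/12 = 135.42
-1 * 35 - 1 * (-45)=10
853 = 853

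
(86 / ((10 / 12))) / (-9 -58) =-516 / 335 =-1.54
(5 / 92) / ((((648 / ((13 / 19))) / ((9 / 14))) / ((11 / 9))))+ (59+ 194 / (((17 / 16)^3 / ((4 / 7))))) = 11797262924315 / 77909646528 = 151.42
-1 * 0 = 0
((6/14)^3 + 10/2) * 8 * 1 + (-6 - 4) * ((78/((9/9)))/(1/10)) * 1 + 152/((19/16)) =-2617560/343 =-7631.37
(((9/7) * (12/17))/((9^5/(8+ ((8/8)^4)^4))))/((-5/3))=-4/48195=-0.00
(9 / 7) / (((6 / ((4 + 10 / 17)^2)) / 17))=9126 / 119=76.69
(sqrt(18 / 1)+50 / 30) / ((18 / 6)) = 5 / 9+sqrt(2) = 1.97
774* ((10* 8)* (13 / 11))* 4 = 3219840 / 11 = 292712.73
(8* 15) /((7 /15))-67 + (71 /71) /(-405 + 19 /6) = 3208999 /16877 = 190.14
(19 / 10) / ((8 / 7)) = 133 / 80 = 1.66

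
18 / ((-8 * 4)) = -9 / 16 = -0.56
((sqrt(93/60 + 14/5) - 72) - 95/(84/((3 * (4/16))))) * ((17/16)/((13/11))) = -1525733/23296 + 187 * sqrt(435)/2080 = -63.62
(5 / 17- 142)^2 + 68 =5822933 / 289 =20148.56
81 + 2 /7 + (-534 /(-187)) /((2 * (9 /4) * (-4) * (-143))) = 45647510 /561561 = 81.29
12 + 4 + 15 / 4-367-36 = -1533 / 4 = -383.25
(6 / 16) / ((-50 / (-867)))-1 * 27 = -8199 / 400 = -20.50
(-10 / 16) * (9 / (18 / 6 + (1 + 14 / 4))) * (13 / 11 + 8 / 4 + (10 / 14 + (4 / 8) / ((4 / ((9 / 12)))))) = -29493 / 9856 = -2.99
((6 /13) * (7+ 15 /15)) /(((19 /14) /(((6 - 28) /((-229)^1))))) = 14784 /56563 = 0.26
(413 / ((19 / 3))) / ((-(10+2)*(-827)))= 413 / 62852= 0.01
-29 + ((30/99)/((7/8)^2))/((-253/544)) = -12212089/409101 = -29.85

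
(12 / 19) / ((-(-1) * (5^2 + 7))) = 3 / 152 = 0.02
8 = 8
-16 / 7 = -2.29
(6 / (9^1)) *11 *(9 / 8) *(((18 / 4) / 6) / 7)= 99 / 112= 0.88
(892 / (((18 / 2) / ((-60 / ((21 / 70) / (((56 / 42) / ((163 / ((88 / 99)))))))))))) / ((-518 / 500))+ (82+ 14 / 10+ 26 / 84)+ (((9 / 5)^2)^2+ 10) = 3120291064307 / 12823413750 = 243.33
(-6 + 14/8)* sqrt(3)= -17* sqrt(3)/4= -7.36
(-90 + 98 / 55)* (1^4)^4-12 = -5512 / 55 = -100.22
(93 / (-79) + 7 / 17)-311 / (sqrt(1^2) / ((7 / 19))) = -2943243 / 25517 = -115.34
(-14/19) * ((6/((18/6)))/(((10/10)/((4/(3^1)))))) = -112/57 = -1.96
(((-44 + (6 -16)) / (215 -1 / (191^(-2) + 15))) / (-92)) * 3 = 963576 / 117614959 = 0.01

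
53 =53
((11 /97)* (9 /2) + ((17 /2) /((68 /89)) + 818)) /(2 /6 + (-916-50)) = -1931391 /2248072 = -0.86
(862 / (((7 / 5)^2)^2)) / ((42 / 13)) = 3501875 / 50421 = 69.45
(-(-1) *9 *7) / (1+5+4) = 63 / 10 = 6.30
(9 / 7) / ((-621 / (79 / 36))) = -0.00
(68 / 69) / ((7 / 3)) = 68 / 161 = 0.42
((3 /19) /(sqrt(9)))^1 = 1 /19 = 0.05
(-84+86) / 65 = 2 / 65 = 0.03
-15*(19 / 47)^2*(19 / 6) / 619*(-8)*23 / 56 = 788785 / 19143194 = 0.04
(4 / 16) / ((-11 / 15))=-15 / 44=-0.34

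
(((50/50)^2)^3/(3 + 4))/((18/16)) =8/63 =0.13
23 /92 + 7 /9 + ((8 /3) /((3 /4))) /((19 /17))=2879 /684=4.21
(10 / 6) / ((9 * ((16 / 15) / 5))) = 125 / 144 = 0.87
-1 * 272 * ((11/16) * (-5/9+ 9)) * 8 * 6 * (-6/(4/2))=227392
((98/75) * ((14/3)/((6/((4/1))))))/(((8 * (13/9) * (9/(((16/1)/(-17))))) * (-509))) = 5488/75930075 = 0.00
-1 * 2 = -2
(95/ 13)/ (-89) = -95/ 1157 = -0.08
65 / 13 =5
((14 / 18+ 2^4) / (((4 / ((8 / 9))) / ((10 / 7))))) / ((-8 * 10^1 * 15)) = -151 / 34020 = -0.00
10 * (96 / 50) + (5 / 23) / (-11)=24263 / 1265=19.18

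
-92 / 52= -23 / 13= -1.77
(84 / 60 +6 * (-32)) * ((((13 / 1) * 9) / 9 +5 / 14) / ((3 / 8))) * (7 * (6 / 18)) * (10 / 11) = -129608 / 9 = -14400.89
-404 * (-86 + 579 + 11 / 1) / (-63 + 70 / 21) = 610848 / 179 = 3412.56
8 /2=4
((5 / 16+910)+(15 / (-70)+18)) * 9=935523 / 112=8352.88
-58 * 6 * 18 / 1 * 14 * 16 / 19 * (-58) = 4283257.26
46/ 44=23/ 22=1.05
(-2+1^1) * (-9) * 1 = 9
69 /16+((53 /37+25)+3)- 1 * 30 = 2217 /592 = 3.74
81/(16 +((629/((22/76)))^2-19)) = 9801/571305241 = 0.00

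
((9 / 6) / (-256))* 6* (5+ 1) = -27 / 128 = -0.21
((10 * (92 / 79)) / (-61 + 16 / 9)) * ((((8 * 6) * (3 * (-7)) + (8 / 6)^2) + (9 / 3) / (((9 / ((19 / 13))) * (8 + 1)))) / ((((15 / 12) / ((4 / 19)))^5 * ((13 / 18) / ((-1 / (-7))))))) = 81766731743232 / 15417610250189875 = 0.01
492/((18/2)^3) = 164/243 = 0.67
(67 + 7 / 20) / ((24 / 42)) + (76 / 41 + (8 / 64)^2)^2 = 4177933269 / 34426880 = 121.36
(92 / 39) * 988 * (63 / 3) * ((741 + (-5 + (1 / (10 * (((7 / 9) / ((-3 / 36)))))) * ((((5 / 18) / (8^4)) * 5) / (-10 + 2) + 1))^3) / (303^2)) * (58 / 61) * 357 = 3158788727726796813869171588063 / 28374445878237821140992000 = 111325.12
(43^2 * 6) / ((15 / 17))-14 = 62796 / 5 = 12559.20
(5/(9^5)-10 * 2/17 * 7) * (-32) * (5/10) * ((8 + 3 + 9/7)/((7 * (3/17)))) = 11375082400/8680203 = 1310.46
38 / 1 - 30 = 8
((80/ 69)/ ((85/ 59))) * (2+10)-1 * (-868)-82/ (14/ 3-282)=142804317/ 162656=877.95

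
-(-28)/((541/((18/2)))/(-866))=-218232/541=-403.39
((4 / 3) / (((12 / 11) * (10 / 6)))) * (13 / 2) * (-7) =-1001 / 30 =-33.37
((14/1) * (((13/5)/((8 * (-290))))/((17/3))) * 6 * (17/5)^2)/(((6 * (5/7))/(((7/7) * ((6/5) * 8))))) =-0.43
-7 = -7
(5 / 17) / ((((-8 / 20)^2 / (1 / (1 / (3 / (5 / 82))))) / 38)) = 58425 / 17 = 3436.76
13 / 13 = 1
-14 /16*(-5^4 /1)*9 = 39375 /8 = 4921.88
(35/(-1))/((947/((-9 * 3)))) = 945/947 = 1.00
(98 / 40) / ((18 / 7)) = 343 / 360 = 0.95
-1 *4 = -4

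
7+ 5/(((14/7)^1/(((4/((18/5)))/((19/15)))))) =524/57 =9.19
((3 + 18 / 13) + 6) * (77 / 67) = 10395 / 871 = 11.93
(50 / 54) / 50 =1 / 54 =0.02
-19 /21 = -0.90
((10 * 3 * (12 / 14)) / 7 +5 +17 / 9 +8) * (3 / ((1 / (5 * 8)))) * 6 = 654880 / 49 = 13364.90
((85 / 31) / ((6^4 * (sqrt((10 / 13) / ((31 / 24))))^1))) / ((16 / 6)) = 17 * sqrt(6045) / 1285632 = 0.00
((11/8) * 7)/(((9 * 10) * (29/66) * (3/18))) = 847/580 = 1.46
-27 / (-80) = 27 / 80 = 0.34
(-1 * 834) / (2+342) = -417 / 172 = -2.42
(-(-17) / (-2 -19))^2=289 / 441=0.66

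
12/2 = 6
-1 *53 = -53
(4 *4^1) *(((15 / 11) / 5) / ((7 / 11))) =48 / 7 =6.86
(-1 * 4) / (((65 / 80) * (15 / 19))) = -1216 / 195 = -6.24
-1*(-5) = 5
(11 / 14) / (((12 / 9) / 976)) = 575.14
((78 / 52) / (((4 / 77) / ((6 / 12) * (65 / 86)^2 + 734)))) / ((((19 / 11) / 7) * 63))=9199735391 / 6745152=1363.90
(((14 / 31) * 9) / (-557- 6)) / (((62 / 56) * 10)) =-0.00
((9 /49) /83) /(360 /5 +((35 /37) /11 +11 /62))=227106 /7416154165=0.00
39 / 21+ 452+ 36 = 3429 / 7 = 489.86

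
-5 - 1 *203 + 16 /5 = -1024 /5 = -204.80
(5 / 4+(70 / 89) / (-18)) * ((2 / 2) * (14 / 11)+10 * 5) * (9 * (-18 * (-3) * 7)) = 205996770 / 979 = 210415.50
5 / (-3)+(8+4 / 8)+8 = 89 / 6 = 14.83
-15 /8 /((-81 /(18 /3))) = 0.14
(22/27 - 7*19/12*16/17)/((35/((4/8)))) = -2207/16065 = -0.14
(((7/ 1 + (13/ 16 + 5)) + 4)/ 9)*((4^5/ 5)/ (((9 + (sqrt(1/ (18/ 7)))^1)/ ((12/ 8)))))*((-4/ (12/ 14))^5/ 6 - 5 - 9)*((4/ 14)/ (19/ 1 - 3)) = -85808848/ 195885 + 42904424*sqrt(14)/ 5288895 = -407.70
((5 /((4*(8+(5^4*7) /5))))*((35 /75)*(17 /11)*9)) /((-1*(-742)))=51 /4118312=0.00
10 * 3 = 30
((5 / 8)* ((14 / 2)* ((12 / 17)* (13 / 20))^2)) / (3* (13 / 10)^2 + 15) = 5915 / 128894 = 0.05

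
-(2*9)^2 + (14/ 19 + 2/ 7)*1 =-42956/ 133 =-322.98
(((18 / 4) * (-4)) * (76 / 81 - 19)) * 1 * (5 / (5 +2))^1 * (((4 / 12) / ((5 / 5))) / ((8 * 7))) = 1045 / 756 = 1.38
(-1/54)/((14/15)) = -5/252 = -0.02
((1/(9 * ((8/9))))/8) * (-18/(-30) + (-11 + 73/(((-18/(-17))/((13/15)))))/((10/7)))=93761/172800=0.54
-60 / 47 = -1.28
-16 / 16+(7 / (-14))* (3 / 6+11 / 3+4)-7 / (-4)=-10 / 3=-3.33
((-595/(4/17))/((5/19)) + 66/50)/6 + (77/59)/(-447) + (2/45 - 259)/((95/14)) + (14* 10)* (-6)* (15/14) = -763502190367/300652200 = -2539.49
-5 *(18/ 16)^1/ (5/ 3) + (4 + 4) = 37/ 8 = 4.62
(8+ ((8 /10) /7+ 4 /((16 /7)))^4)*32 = 7713750641 /12005000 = 642.54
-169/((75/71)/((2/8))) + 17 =-6899/300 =-23.00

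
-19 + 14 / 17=-309 / 17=-18.18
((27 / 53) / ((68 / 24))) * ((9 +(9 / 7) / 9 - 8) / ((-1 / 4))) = -5184 / 6307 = -0.82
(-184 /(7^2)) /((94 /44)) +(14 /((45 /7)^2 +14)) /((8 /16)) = -7814412 /6243433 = -1.25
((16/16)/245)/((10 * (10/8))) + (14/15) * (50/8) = 214387/36750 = 5.83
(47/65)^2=2209/4225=0.52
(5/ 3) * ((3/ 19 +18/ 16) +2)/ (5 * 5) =499/ 2280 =0.22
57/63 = 19/21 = 0.90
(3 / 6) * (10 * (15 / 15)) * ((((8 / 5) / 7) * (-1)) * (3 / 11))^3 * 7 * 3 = -41472 / 1630475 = -0.03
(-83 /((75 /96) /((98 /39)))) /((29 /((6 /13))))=-520576 /122525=-4.25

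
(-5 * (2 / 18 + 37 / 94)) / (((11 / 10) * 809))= -10675 / 3764277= -0.00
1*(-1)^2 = 1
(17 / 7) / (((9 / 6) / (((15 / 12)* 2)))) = 85 / 21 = 4.05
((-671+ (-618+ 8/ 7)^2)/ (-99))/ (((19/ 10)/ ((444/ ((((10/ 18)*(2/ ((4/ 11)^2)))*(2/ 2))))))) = -132221388480/ 1239161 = -106702.35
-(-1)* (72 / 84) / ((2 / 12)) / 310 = 18 / 1085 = 0.02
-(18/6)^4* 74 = -5994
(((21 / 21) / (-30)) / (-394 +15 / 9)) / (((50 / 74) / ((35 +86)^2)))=49247 / 26750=1.84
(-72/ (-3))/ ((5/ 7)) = 168/ 5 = 33.60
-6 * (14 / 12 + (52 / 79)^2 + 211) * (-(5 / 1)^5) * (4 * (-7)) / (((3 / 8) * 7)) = -796101700000 / 18723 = -42519986.11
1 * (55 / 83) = 0.66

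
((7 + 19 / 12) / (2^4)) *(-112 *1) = -721 / 12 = -60.08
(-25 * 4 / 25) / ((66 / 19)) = -38 / 33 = -1.15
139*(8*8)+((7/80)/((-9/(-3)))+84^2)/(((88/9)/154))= 38409107/320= 120028.46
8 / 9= 0.89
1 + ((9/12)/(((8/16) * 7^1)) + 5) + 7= 185/14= 13.21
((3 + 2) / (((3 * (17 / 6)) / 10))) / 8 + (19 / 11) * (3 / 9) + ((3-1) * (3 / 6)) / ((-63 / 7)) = 4039 / 3366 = 1.20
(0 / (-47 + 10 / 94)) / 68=0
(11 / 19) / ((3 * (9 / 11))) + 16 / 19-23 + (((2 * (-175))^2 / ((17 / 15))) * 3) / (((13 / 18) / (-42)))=-2137904335366 / 113373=-18857261.74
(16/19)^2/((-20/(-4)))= 256/1805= 0.14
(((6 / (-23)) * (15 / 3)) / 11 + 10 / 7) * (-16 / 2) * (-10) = 185600 / 1771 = 104.80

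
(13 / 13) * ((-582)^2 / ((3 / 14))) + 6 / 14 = 11064987 / 7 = 1580712.43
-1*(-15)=15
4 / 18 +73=659 / 9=73.22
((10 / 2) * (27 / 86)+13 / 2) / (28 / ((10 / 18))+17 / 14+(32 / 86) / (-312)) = 947310 / 6058861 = 0.16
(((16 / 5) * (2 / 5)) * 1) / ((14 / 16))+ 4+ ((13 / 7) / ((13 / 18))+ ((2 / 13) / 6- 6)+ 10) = 82309 / 6825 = 12.06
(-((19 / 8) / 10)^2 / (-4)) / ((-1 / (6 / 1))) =-1083 / 12800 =-0.08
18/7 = 2.57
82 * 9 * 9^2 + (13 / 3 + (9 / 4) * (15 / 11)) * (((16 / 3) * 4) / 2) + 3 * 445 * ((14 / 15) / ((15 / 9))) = 29999252 / 495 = 60604.55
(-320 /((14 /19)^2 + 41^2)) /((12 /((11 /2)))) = -158840 /1821111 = -0.09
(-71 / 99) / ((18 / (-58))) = 2059 / 891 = 2.31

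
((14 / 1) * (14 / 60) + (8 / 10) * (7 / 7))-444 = -439.93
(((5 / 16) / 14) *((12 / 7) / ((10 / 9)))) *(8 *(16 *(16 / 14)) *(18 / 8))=3888 / 343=11.34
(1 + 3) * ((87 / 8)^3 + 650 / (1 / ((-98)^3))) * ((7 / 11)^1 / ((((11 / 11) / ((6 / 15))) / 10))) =-2192596273679 / 352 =-6228966686.59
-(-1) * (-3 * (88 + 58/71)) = -18918/71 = -266.45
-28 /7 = -4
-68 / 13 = -5.23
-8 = -8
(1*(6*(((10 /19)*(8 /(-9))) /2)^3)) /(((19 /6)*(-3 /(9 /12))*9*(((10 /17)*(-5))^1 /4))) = -0.00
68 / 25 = 2.72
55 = 55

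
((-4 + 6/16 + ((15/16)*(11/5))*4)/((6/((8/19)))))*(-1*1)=-37/114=-0.32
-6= -6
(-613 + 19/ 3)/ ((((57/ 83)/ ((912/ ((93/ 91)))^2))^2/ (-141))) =956044555233862632079360/ 8311689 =115024101026140731.69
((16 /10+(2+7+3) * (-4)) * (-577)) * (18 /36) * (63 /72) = 117131 /10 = 11713.10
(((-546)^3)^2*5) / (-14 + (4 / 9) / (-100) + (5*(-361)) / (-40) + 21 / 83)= 19791397343948997312000 / 4687211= 4222425093290871.12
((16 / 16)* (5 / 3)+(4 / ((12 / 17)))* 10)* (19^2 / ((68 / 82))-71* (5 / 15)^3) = 69512275 / 2754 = 25240.48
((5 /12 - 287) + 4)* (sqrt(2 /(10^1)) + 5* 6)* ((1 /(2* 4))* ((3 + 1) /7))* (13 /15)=-44083 /84 - 44083* sqrt(5) /12600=-532.62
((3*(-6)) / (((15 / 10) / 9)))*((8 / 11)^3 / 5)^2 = -28311552 / 44289025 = -0.64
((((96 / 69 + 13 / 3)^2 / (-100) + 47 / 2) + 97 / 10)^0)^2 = 1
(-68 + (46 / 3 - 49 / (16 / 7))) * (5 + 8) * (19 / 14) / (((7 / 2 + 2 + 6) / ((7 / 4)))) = -878579 / 4416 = -198.95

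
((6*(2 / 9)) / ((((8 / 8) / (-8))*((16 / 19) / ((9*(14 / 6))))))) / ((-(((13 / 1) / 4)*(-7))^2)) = 608 / 1183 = 0.51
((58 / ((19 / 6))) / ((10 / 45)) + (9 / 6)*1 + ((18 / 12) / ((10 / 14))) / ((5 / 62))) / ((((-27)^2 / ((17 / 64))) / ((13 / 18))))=0.03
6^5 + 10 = 7786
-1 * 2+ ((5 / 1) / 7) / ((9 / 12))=-1.05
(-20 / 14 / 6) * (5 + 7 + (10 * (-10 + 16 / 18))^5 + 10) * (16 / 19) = 29659187352073760 / 23560551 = 1258849479.03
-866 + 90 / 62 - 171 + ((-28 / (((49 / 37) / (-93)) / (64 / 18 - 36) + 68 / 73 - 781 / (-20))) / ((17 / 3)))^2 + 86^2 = 1303325401836043298246 / 204910335224474599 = 6360.47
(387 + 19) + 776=1182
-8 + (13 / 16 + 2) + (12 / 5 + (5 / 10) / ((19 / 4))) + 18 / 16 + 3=2193 / 1520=1.44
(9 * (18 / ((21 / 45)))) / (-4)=-1215 / 14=-86.79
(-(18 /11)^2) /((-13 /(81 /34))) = 13122 /26741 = 0.49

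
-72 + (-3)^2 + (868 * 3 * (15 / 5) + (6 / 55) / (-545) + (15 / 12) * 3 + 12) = 930993501 / 119900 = 7764.75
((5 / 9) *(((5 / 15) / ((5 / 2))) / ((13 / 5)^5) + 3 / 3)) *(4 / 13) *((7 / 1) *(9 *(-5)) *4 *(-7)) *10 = 15093.84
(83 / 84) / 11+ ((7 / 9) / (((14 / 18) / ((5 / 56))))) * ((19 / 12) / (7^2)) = 33581 / 362208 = 0.09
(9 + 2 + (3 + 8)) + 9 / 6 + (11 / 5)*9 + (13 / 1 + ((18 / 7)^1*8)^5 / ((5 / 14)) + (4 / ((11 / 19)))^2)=29968306529499 / 2905210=10315366.71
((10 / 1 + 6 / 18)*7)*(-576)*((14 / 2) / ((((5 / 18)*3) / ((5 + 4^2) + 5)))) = -45497088 / 5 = -9099417.60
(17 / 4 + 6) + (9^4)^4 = 7412080755407405 / 4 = 1853020188851851.25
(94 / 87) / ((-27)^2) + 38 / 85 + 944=944.45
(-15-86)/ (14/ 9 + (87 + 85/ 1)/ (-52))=11817/ 205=57.64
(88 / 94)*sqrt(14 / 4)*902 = 19844*sqrt(14) / 47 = 1579.78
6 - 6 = 0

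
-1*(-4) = 4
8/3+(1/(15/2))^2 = 604/225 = 2.68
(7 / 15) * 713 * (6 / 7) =1426 / 5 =285.20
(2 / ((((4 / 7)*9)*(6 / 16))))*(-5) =-140 / 27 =-5.19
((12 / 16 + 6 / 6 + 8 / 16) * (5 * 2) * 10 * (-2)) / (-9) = 50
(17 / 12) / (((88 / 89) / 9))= 4539 / 352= 12.89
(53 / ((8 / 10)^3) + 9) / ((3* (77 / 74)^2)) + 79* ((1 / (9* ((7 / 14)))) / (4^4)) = 34.71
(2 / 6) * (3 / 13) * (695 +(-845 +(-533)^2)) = 283939 / 13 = 21841.46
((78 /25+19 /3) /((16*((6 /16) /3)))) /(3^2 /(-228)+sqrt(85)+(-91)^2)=16956028526 /29706353073675 - 2047592*sqrt(85) /29706353073675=0.00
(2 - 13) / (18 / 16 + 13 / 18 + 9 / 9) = -792 / 205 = -3.86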